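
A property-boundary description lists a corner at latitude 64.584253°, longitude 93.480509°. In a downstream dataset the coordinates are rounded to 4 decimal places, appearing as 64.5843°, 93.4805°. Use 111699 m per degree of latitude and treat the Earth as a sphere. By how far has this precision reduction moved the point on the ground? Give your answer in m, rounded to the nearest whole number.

Δlat = 64.584253 − 64.5843 = -0.000047°; Δlon = 93.480509 − 93.4805 = +0.000009°.
N–S: -0.000047° × 111699 m/° = -5.24985 m.
E–W at 64.5843°: 0.000009° × 111699 × cos 64.5843° = 0.000009 × 111699 × 0.4292 ≈ 0.431453 m.
Hypotenuse of the two orthogonal shifts: √(5.24985² + 0.431453²) = 5.26755 m.

5 m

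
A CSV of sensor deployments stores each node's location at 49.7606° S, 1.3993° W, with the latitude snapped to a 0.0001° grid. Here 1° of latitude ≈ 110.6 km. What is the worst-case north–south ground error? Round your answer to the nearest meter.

With a 0.0001° grid the true value lies within half a step, ±0.0001°/2 = ±5e-05°, of the stored one.
So the N–S error is at most 5e-05 × 110600 = 5.53 m.

6 meters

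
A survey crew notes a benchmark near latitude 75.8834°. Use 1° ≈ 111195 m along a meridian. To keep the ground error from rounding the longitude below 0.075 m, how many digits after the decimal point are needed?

At 75.8834° one degree of longitude covers 111195 × cos 75.8834° ≈ 111195 × 0.2439 ≈ 27120 m.
Rounding to N decimal places gives at most 0.5 × 10⁻ᴺ degrees of error, i.e. 0.5 × 10⁻ᴺ × 27120 m.
Setting 13560 × 10⁻ᴺ ≤ 0.075 gives 10ᴺ ≥ 1.808e+05, i.e. N ≥ 5.26.
So 6 decimal places suffice (0.0136 m); 5 would allow up to 0.136 m.

6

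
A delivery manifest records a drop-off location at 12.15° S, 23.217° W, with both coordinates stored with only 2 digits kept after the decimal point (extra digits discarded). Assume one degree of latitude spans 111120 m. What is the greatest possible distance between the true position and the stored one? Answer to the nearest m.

1554 m

Truncating at 2 decimal places can drop up to a full unit in the last place, so each coordinate may be off by as much as 0.01°.
Latitude error → 0.01 × 111120 = 1111.2 m along the meridian.
E–W at 12.15°: 0.01° × 111120 × cos 12.15° = 0.01 × 111120 × 0.9776 ≈ 1086.31 m.
The two errors are perpendicular, so the maximum displacement is √(1111.2² + 1086.31²) ≈ 1553.97 m.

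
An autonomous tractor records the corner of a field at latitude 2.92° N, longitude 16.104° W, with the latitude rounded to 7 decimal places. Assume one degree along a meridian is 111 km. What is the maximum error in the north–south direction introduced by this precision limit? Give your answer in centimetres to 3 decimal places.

0.555 centimetres

Rounding to 7 decimal places leaves the latitude within ±5e-08° of the true value.
So the N–S error is at most 5e-08 × 111000 = 0.00555 m.
That is 0.00555 m = 0.555 cm.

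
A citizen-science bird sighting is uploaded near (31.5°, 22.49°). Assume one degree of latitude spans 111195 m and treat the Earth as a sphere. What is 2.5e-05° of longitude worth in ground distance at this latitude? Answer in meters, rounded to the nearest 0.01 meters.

At 31.5° a degree of longitude is 111195 × cos 31.5° ≈ 94809.3 m, so 2.5e-05° corresponds to 2.37023 m.

2.37 meters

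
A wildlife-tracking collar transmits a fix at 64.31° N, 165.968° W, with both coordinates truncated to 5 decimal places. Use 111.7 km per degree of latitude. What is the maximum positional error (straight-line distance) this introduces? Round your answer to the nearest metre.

1 metres

Truncating at 5 decimal places can drop up to a full unit in the last place, so each coordinate may be off by as much as 1e-05°.
North–south component: 1e-05° × 111700 = 1.117 m.
Longitude error → 1e-05 × 111700 × cos 64.31° = 1e-05 × 111700 × 0.4335 ≈ 0.484222 m.
Combining orthogonally: (1.117² + 0.484222²)^½ ≈ 1.21744 m.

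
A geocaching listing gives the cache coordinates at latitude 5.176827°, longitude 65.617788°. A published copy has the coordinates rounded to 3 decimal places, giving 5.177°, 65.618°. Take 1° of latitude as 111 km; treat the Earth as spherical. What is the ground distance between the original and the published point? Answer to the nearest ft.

99 ft

The latitude changed by -0.000173° and the longitude by -0.000212°.
N–S: -0.000173° × 111000 m/° = -19.203 m.
E–W at 5.177°: -0.000212° × 111000 × cos 5.177° = -0.000212 × 111000 × 0.9959 ≈ -23.436 m.
Distance: √(19.203² + 23.436²) ≈ 30.2985 m.
In feet: 30.2985 m ÷ 0.3048 ≈ 99.405 ft.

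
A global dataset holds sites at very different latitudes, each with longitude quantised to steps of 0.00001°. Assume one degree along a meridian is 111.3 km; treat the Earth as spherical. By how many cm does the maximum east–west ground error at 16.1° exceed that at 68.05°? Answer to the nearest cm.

With a 0.00001° grid the true value lies within half a step, ±0.00001°/2 = ±5e-06°, of the stored one.
Error at 16.1° = 5e-06° × 111300 × cos 16.1° ≈ 0.5565 × 0.9608 = 0.53467 m.
Error at 68.05° = 5e-06° × 111300 × cos 68.05° ≈ 0.5565 × 0.3738 = 0.20802 m.
Difference: 0.53467 − 0.20802 = 0.32666 m.
That is 0.326655 m = 32.666 cm.

33 cm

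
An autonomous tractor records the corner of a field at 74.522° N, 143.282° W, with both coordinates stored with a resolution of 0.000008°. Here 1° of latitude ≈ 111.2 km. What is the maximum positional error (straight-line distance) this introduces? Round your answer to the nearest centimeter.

With a 0.000008° grid the true value lies within half a step, ±0.000008°/2 = ±4e-06°, of the stored one.
Latitude error → 4e-06 × 111200 = 0.4448 m along the meridian.
E–W at 74.522°: 4e-06° × 111200 × cos 74.522° = 4e-06 × 111200 × 0.2669 ≈ 0.118703 m.
Combining orthogonally: (0.4448² + 0.118703²)^½ ≈ 0.460367 m.
That is 0.460367 m = 46.037 cm.

46 centimeters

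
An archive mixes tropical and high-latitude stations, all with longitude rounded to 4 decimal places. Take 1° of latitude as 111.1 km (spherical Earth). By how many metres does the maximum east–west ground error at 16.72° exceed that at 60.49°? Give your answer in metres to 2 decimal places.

2.58 metres

Rounding to 4 decimal places leaves the longitude within ±5e-05° of the true value.
Error at 16.72° = 5e-05° × 111100 × cos 16.72° ≈ 5.555 × 0.9577 = 5.3201 m.
At 60.49°: 5e-05° × 111100 × cos 60.49° = 5e-05 × 111100 × 0.4926 ≈ 2.7363 m.
Difference: 5.3201 − 2.7363 = 2.5839 m.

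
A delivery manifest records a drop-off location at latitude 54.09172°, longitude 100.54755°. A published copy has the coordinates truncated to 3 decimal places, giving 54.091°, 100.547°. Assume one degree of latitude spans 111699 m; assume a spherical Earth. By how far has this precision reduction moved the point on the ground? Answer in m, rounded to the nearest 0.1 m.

The latitude changed by +0.00072° and the longitude by +0.00055°.
North–south shift: 0.00072 × 111699 = 80.4233 m.
E–W at 54.091°: 0.00055° × 111699 × cos 54.091° = 0.00055 × 111699 × 0.5865 ≈ 36.0313 m.
Hypotenuse of the two orthogonal shifts: √(80.4233² + 36.0313²) = 88.1258 m.

88.1 m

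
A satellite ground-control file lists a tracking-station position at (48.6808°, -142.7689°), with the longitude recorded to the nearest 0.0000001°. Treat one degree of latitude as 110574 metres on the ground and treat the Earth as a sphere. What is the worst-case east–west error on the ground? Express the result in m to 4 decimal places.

0.0037 m

Rounding to 7 decimal places leaves the longitude within ±5e-08° of the true value.
Parallels shrink by cos φ, so at 48.6808° a degree of longitude is 110574 × 0.6603 ≈ 73006.9 m.
East–west error: 5e-08° × 73006.9 m/° ≈ 0.00365034 m.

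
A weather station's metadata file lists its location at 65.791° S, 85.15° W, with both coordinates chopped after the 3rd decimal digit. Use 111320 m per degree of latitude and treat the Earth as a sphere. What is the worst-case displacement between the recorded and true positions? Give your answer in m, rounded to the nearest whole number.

Truncating at 3 decimal places can drop up to a full unit in the last place, so each coordinate may be off by as much as 0.001°.
North–south component: 0.001° × 111320 = 111.32 m.
Longitude error → 0.001 × 111320 × cos 65.791° = 0.001 × 111320 × 0.4101 ≈ 45.6486 m.
Combining orthogonally: (111.32² + 45.6486²)^½ ≈ 120.316 m.

120 m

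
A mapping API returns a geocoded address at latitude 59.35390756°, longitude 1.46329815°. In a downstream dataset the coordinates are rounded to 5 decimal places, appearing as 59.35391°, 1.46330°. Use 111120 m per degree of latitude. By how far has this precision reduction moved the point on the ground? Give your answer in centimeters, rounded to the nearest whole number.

Δlat = 59.35390756 − 59.35391 = -0.00000244°; Δlon = 1.46329815 − 1.46330 = -0.00000185°.
North–south shift: -0.00000244 × 111120 = -0.271133 m.
East–west at this latitude: -0.00000185° × 111120 × cos 59.3539° ≈ -0.00000185 × 56641.6 = -0.104787 m.
Combined displacement = (0.271133² + 0.104787²)^½ ≈ 0.290677 m.
That is 0.290677 m = 29.068 cm.

29 centimeters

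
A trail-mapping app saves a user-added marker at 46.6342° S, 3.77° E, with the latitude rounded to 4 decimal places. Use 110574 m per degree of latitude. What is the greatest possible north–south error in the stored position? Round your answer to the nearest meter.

Rounding to 4 decimal places leaves the latitude within ±5e-05° of the true value.
So the N–S error is at most 5e-05 × 110574 = 5.5287 m.

6 meters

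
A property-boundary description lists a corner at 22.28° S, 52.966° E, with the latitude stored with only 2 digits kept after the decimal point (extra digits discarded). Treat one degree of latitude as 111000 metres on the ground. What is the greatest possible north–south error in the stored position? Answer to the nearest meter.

Truncating at 2 decimal places can drop up to a full unit in the last place, so the latitude may be off by as much as 0.01°.
Along the meridian that is 0.01° × 111000 m/° = 1110 m.

1110 meters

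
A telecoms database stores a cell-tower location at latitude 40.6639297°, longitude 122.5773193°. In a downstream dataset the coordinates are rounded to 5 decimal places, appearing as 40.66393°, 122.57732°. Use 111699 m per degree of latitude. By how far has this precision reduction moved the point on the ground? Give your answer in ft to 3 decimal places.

The latitude changed by -0.0000003° and the longitude by -0.0000007°.
North–south shift: -0.0000003 × 111699 = -0.0335097 m.
E–W at 40.6639°: -0.0000007° × 111699 × cos 40.6639° = -0.0000007 × 111699 × 0.7585 ≈ -0.0593101 m.
Hypotenuse of the two orthogonal shifts: √(0.0335097² + 0.0593101²) = 0.0681218 m.
Converting: 0.0681218 m × 3.2808 ft/m ≈ 0.2235 ft.

0.223 ft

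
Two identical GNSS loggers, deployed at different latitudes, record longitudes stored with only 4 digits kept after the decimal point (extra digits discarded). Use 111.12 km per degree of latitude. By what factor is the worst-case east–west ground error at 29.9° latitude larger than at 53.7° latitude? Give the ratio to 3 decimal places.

Truncating at 4 decimal places can drop up to a full unit in the last place, so the longitude may be off by as much as 0.0001°.
Error at 29.9° = 0.0001° × 111120 × cos 29.9° ≈ 11.112 × 0.8669 = 9.633 m.
At 53.7°: 0.0001° × 111120 × cos 53.7° = 0.0001 × 111120 × 0.5920 ≈ 6.5785 m.
Ratio: 9.633 / 6.5785 = cos 29.9° / cos 53.7° ≈ 1.4643.

1.464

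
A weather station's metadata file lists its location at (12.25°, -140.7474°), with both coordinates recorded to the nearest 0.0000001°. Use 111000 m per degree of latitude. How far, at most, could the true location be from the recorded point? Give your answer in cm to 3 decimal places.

0.776 cm

Rounding to 7 decimal places leaves each coordinate within ±5e-08° of the true value.
North–south component: 5e-08° × 111000 = 0.00555 m.
E–W at 12.25°: 5e-08° × 111000 × cos 12.25° = 5e-08 × 111000 × 0.9772 ≈ 0.00542363 m.
Worst case both components are at the extreme and orthogonal: √(0.00555² + 0.00542363²) ≈ 0.00776004 m.
That is 0.00776004 m = 0.776 cm.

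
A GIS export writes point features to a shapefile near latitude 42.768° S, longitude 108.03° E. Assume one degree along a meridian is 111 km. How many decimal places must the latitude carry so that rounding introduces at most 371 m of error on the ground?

3 decimal places

One degree of latitude covers 111000 m.
Rounding to N decimal places gives at most 0.5 × 10⁻ᴺ degrees of error, i.e. 0.5 × 10⁻ᴺ × 111000 m.
Need 0.5 × 111000 × 10⁻ᴺ ≤ 371 → 10⁻ᴺ ≤ 6.685e-03, so N ≥ 2.17.
So 3 decimal places suffice (55.5 m); 2 would allow up to 555 m.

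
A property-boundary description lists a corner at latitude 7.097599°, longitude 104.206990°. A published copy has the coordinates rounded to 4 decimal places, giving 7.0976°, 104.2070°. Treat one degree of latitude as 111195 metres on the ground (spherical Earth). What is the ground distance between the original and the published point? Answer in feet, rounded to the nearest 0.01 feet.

3.64 feet

The latitude changed by -0.000001° and the longitude by -0.000010°.
North–south shift: -0.000001 × 111195 = -0.111195 m.
E–W at 7.0976°: -0.000010° × 111195 × cos 7.0976° = -0.000010 × 111195 × 0.9923 ≈ -1.10343 m.
Distance: √(0.111195² + 1.10343²) ≈ 1.10902 m.
Converting: 1.10902 m × 3.2808 ft/m ≈ 3.6385 ft.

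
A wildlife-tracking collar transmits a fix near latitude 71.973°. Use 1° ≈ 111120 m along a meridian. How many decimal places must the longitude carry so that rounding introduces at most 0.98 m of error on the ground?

At 71.973° one degree of longitude covers 111120 × cos 71.973° ≈ 111120 × 0.3095 ≈ 34387.8 m.
With N decimal places the half-ulp bound is 0.5·10⁻ᴺ°, or 0.5·10⁻ᴺ × 34387.8 m on the ground.
Setting 17193.9 × 10⁻ᴺ ≤ 0.98 gives 10ᴺ ≥ 1.754e+04, i.e. N ≥ 4.24.
So 5 decimal places suffice (0.172 m); 4 would allow up to 1.72 m.

5 decimal places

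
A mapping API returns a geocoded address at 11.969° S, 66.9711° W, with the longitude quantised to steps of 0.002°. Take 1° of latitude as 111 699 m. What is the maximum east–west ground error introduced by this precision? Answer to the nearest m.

109 m

With a 0.002° grid the true value lies within half a step, ±0.002°/2 = ±0.001°, of the stored one.
At latitude 11.969° a degree of longitude spans 111699 m × cos 11.969° = 111699 × 0.9783 ≈ 109271 m.
Maximum E–W displacement: 0.001 × 109271 = 109.271 m.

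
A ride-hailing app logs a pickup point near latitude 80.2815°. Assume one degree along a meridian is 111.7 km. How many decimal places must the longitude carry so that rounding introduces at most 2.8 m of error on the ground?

4 decimal places

At 80.2815° one degree of longitude covers 111700 × cos 80.2815° ≈ 111700 × 0.1688 ≈ 18855.8 m.
N decimal places → at most half a unit in the last place, 0.5 × 10⁻ᴺ° = 18855.8/2 × 10⁻ᴺ m.
Need 0.5 × 18855.8 × 10⁻ᴺ ≤ 2.8 → 10⁻ᴺ ≤ 2.970e-04, so N ≥ 3.53.
N = 3 would give 9.43 m (too coarse); N = 4 gives 0.943 m ≤ 2.8 m.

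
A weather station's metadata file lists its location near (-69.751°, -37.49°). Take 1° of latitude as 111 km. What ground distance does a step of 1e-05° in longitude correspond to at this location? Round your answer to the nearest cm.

One degree of longitude here spans 111000 × cos 69.751° = 111000 × 0.3461 ≈ 38417.2 m; 1e-05° of that is 0.384172 m.
That is 0.384172 m = 38.417 cm.

38 cm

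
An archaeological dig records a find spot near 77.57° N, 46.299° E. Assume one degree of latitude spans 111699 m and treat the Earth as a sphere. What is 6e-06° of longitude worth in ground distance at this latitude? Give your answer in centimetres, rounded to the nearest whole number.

14 centimetres

At 77.57° a degree of longitude is 111699 × cos 77.57° ≈ 24042.8 m, so 6e-06° corresponds to 0.144257 m.
That is 0.144257 m = 14.426 cm.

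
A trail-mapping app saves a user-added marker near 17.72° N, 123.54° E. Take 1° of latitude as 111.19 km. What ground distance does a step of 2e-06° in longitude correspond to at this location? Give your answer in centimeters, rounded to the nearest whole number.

One degree of longitude here spans 111190 × cos 17.72° = 111190 × 0.9526 ≈ 105915 m; 2e-06° of that is 0.211829 m.
That is 0.211829 m = 21.183 cm.

21 centimeters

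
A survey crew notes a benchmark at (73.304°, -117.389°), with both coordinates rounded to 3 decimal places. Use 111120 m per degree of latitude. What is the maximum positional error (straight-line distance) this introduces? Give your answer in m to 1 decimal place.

57.8 m

Rounding to 3 decimal places leaves each coordinate within ±0.0005° of the true value.
North–south component: 0.0005° × 111120 = 55.56 m.
East–west component at 73.304°: 0.0005° × 111120 × cos 73.304° ≈ 0.0005 × 31924.1 ≈ 15.962 m.
The two errors are perpendicular, so the maximum displacement is √(55.56² + 15.962²) ≈ 57.8074 m.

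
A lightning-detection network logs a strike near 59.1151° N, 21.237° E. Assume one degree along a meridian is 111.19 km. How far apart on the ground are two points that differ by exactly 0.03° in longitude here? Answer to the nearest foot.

0.03° of longitude at 59.1151° is 0.03 × 111190 × cos 59.1151° ≈ 0.03 × 57075.5 = 1712.27 m.
In feet: 1712.27 m ÷ 0.3048 ≈ 5617.7 ft.

5618 feet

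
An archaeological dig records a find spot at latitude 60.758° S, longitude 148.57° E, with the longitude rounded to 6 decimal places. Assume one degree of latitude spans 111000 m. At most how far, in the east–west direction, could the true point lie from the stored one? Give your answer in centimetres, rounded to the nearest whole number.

Rounding to 6 decimal places leaves the longitude within ±5e-07° of the true value.
One degree of longitude at 60.758° is 111000 × cos 60.758° ≈ 111000 × 0.4885 = 54223.4 m.
East–west error: 5e-07° × 54223.4 m/° ≈ 0.0271117 m.
That is 0.0271117 m = 2.7112 cm.

3 centimetres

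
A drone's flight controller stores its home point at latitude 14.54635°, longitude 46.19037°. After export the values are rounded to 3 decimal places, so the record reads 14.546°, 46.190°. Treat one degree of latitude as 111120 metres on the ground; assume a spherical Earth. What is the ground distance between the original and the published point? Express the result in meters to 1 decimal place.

Δlat = 14.54635 − 14.546 = +0.00035°; Δlon = 46.19037 − 46.190 = +0.00037°.
North–south shift: 0.00035 × 111120 = 38.892 m.
East–west at this latitude: 0.00037° × 111120 × cos 14.546° ≈ 0.00037 × 107558 = 39.7965 m.
Combined displacement = (38.892² + 39.7965²)^½ ≈ 55.6449 m.

55.6 meters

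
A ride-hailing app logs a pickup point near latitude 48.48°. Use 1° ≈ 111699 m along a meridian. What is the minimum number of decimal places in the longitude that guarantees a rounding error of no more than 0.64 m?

5 decimal places

At 48.48° one degree of longitude covers 111699 × cos 48.48° ≈ 111699 × 0.6629 ≈ 74043.2 m.
N decimal places → at most half a unit in the last place, 0.5 × 10⁻ᴺ° = 74043.2/2 × 10⁻ᴺ m.
Need 0.5 × 74043.2 × 10⁻ᴺ ≤ 0.64 → 10⁻ᴺ ≤ 1.729e-05, so N ≥ 4.76.
At 4 places the error can reach 3.7 m, but 5 places keeps it to 0.37 m.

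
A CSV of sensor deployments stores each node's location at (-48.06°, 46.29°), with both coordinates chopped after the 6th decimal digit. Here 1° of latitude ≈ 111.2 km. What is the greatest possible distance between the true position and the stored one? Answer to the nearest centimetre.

13 centimetres

Truncating at 6 decimal places can drop up to a full unit in the last place, so each coordinate may be off by as much as 1e-06°.
North–south component: 1e-06° × 111200 = 0.1112 m.
Longitude error → 1e-06 × 111200 × cos 48.06° = 1e-06 × 111200 × 0.6684 ≈ 0.0743207 m.
Worst case both components are at the extreme and orthogonal: √(0.1112² + 0.0743207²) ≈ 0.13375 m.
That is 0.13375 m = 13.375 cm.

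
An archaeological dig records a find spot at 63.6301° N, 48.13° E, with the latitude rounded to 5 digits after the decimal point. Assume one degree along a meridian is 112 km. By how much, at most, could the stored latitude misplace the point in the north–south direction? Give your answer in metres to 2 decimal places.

Rounding to 5 decimal places leaves the latitude within ±5e-06° of the true value.
So the N–S error is at most 5e-06 × 112000 = 0.56 m.

0.56 metres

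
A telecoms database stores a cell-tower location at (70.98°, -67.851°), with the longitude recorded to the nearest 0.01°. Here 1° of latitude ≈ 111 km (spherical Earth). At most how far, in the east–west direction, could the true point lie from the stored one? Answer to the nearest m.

181 m

Rounding to 2 decimal places leaves the longitude within ±0.005° of the true value.
Parallels shrink by cos φ, so at 70.98° a degree of longitude is 111000 × 0.3259 ≈ 36174.7 m.
East–west error: 0.005° × 36174.7 m/° ≈ 180.873 m.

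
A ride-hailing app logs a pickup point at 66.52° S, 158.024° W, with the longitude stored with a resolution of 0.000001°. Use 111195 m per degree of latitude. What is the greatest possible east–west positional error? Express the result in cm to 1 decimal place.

With a 0.000001° grid the true value lies within half a step, ±0.000001°/2 = ±5e-07°, of the stored one.
One degree of longitude at 66.52° is 111195 × cos 66.52° ≈ 111195 × 0.3984 = 44303.3 m.
East–west error: 5e-07° × 44303.3 m/° ≈ 0.0221517 m.
That is 0.0221517 m = 2.2152 cm.

2.2 cm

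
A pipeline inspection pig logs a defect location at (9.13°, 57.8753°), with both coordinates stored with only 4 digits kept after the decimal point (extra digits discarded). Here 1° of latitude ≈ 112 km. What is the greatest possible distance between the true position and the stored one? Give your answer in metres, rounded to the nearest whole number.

16 metres

Truncating at 4 decimal places can drop up to a full unit in the last place, so each coordinate may be off by as much as 0.0001°.
N–S: 0.0001° × 112000 m/° = 11.2 m.
Longitude error → 0.0001 × 112000 × cos 9.13° = 0.0001 × 112000 × 0.9873 ≈ 11.0581 m.
Combining orthogonally: (11.2² + 11.0581²)^½ ≈ 15.7392 m.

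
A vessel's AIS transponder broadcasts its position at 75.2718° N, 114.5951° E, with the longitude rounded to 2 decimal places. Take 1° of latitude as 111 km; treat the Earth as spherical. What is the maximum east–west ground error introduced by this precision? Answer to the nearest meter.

Rounding to 2 decimal places leaves the longitude within ±0.005° of the true value.
One degree of longitude at 75.2718° is 111000 × cos 75.2718° ≈ 111000 × 0.2542 = 28220 m.
Maximum E–W displacement: 0.005 × 28220 = 141.1 m.

141 meters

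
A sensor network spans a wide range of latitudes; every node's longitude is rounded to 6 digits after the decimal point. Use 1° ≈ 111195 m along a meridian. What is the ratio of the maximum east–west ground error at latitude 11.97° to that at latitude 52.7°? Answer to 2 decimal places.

Rounding to 6 decimal places leaves the longitude within ±5e-07° of the true value.
Error at 11.97° = 5e-07° × 111195 × cos 11.97° ≈ 0.055597 × 0.9783 = 0.054389 m.
At 52.7°: 5e-07° × 111195 × cos 52.7° = 5e-07 × 111195 × 0.6060 ≈ 0.033691 m.
Ratio: 0.054389 / 0.033691 = cos 11.97° / cos 52.7° ≈ 1.6143.

1.61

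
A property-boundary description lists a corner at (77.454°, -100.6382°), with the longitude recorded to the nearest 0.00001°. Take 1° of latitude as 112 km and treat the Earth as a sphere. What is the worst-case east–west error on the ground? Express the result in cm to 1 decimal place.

12.2 cm

Rounding to 5 decimal places leaves the longitude within ±5e-06° of the true value.
Parallels shrink by cos φ, so at 77.454° a degree of longitude is 112000 × 0.2172 ≈ 24329 m.
So at most 5e-06° × 24329 ≈ 0.121645 m east–west.
That is 0.121645 m = 12.165 cm.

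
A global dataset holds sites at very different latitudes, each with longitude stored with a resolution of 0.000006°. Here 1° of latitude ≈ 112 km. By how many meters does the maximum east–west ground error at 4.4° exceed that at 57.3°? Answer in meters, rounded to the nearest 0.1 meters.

With a 0.000006° grid the true value lies within half a step, ±0.000006°/2 = ±3e-06°, of the stored one.
At 4.4°: 3e-06° × 112000 × cos 4.4° = 3e-06 × 112000 × 0.9971 ≈ 0.33501 m.
At 57.3°: 3e-06° × 112000 × cos 57.3° = 3e-06 × 112000 × 0.5402 ≈ 0.18152 m.
Difference: 0.33501 − 0.18152 = 0.15349 m.

0.2 meters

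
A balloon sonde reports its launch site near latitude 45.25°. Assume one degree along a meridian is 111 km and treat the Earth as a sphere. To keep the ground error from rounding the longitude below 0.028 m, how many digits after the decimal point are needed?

At 45.25° one degree of longitude covers 111000 × cos 45.25° ≈ 111000 × 0.7040 ≈ 78145.6 m.
With N decimal places the half-ulp bound is 0.5·10⁻ᴺ°, or 0.5·10⁻ᴺ × 78145.6 m on the ground.
Setting 39072.8 × 10⁻ᴺ ≤ 0.028 gives 10ᴺ ≥ 1.395e+06, i.e. N ≥ 6.14.
So 7 decimal places suffice (0.00391 m); 6 would allow up to 0.0391 m.

7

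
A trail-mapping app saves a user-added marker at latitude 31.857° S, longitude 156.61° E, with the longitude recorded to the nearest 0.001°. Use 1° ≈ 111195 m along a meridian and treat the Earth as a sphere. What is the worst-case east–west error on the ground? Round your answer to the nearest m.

Rounding to 3 decimal places leaves the longitude within ±0.0005° of the true value.
One degree of longitude at 31.857° is 111195 × cos 31.857° ≈ 111195 × 0.8494 = 94445.5 m.
East–west error: 0.0005° × 94445.5 m/° ≈ 47.2227 m.

47 m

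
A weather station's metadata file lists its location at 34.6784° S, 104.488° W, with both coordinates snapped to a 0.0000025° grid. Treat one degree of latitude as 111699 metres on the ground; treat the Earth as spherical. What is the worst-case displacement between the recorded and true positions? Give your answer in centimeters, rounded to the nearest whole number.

With a 0.0000025° grid the true value lies within half a step, ±0.0000025°/2 = ±1.25e-06°, of the stored one.
Latitude error → 1.25e-06 × 111699 = 0.139624 m along the meridian.
Longitude error → 1.25e-06 × 111699 × cos 34.6784° = 1.25e-06 × 111699 × 0.8224 ≈ 0.114821 m.
The two errors are perpendicular, so the maximum displacement is √(0.139624² + 0.114821²) ≈ 0.180772 m.
That is 0.180772 m = 18.077 cm.

18 centimeters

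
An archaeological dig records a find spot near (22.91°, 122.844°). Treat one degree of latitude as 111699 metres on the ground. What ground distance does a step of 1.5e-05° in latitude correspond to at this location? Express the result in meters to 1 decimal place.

1.5e-05° × 111699 m/° = 1.67549 m.

1.7 meters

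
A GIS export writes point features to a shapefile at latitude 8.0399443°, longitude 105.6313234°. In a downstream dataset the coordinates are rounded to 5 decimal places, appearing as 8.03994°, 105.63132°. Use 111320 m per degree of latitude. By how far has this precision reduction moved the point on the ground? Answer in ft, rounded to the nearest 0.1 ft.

2.0 ft

The latitude changed by +0.0000043° and the longitude by +0.0000034°.
N–S: 0.0000043° × 111320 m/° = 0.478676 m.
East–west at this latitude: 0.0000034° × 111320 × cos 8.03994° ≈ 0.0000034 × 110226 = 0.374768 m.
Distance: √(0.478676² + 0.374768²) ≈ 0.607932 m.
In feet: 0.607932 m ÷ 0.3048 ≈ 1.9945 ft.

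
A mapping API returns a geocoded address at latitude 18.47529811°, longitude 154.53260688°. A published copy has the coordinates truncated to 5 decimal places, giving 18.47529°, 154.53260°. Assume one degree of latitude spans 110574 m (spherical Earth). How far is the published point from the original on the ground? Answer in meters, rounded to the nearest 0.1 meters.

The latitude changed by +0.00000811° and the longitude by +0.00000688°.
North–south shift: 0.00000811 × 110574 = 0.896755 m.
East–west at this latitude: 0.00000688° × 110574 × cos 18.4753° ≈ 0.00000688 × 104875 = 0.72154 m.
Hypotenuse of the two orthogonal shifts: √(0.896755² + 0.72154²) = 1.151 m.

1.2 meters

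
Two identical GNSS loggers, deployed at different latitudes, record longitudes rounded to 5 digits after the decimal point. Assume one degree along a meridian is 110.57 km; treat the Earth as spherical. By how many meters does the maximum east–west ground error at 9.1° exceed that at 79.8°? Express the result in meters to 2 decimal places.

Rounding to 5 decimal places leaves the longitude within ±5e-06° of the true value.
Error at 9.1° = 5e-06° × 110570 × cos 9.1° ≈ 0.55285 × 0.9874 = 0.54589 m.
Error at 79.8° = 5e-06° × 110570 × cos 79.8° ≈ 0.55285 × 0.1771 = 0.097901 m.
So the lower-latitude error exceeds the higher by 0.54589 − 0.097901 = 0.44799 m.

0.45 meters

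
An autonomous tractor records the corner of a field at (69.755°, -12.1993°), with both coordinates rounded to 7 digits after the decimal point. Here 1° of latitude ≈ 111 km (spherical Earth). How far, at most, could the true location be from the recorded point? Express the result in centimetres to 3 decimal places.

Rounding to 7 decimal places leaves each coordinate within ±5e-08° of the true value.
N–S: 5e-08° × 111000 m/° = 0.00555 m.
East–west component at 69.755°: 5e-08° × 111000 × cos 69.755° ≈ 5e-08 × 38409.9 ≈ 0.0019205 m.
Combining orthogonally: (0.00555² + 0.0019205²)^½ ≈ 0.00587289 m.
That is 0.00587289 m = 0.58729 cm.

0.587 centimetres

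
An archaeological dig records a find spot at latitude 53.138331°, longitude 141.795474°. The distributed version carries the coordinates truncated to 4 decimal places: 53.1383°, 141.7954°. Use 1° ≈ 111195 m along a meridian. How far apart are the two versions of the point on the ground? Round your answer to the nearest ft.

20 ft

Δlat = 53.138331 − 53.1383 = +0.000031°; Δlon = 141.795474 − 141.7954 = +0.000074°.
N–S: 0.000031° × 111195 m/° = 3.44704 m.
East–west at this latitude: 0.000074° × 111195 × cos 53.1383° ≈ 0.000074 × 66704.3 = 4.93612 m.
Hypotenuse of the two orthogonal shifts: √(3.44704² + 4.93612²) = 6.02058 m.
Converting: 6.02058 m × 3.2808 ft/m ≈ 19.753 ft.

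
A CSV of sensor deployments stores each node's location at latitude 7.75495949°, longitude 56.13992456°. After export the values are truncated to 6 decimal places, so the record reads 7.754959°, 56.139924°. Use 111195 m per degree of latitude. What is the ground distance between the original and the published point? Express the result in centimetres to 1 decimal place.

Δlat = 7.75495949 − 7.754959 = +0.00000049°; Δlon = 56.13992456 − 56.139924 = +0.00000056°.
North–south shift: 0.00000049 × 111195 = 0.0544855 m.
E–W at 7.75496°: 0.00000056° × 111195 × cos 7.75496° = 0.00000056 × 111195 × 0.9909 ≈ 0.0616997 m.
Hypotenuse of the two orthogonal shifts: √(0.0544855² + 0.0616997²) = 0.0823136 m.
That is 0.0823136 m = 8.2314 cm.

8.2 centimetres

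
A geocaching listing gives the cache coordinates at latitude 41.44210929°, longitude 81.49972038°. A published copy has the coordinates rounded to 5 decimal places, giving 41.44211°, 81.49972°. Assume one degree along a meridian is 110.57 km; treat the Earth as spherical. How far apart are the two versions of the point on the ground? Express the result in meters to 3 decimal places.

The latitude changed by -0.00000071° and the longitude by +0.00000038°.
North–south shift: -0.00000071 × 110570 = -0.0785047 m.
East–west at this latitude: 0.00000038° × 110570 × cos 41.4421° ≈ 0.00000038 × 82886 = 0.0314967 m.
Hypotenuse of the two orthogonal shifts: √(0.0785047² + 0.0314967²) = 0.0845874 m.

0.085 meters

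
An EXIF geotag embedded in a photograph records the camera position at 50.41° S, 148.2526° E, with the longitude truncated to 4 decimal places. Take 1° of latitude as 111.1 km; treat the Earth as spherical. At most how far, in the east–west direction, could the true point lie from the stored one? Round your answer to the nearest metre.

Truncating at 4 decimal places can drop up to a full unit in the last place, so the longitude may be off by as much as 0.0001°.
One degree of longitude at 50.41° is 111100 × cos 50.41° ≈ 111100 × 0.6373 = 70802.9 m.
Maximum E–W displacement: 0.0001 × 70802.9 = 7.08029 m.

7 metres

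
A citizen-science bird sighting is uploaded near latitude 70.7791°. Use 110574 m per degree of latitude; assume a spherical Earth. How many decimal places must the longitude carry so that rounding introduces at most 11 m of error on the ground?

4

At 70.7791° one degree of longitude covers 110574 × cos 70.7791° ≈ 110574 × 0.3292 ≈ 36402.2 m.
N decimal places → at most half a unit in the last place, 0.5 × 10⁻ᴺ° = 36402.2/2 × 10⁻ᴺ m.
Setting 18201.1 × 10⁻ᴺ ≤ 11 gives 10ᴺ ≥ 1655, i.e. N ≥ 3.22.
So 4 decimal places suffice (1.82 m); 3 would allow up to 18.2 m.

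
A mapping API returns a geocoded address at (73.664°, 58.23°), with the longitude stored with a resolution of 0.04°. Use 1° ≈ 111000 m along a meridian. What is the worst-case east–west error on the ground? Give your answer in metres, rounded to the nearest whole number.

624 metres

With a 0.04° grid the true value lies within half a step, ±0.04°/2 = ±0.02°, of the stored one.
One degree of longitude at 73.664° is 111000 × cos 73.664° ≈ 111000 × 0.2813 = 31220.9 m.
Maximum E–W displacement: 0.02 × 31220.9 = 624.419 m.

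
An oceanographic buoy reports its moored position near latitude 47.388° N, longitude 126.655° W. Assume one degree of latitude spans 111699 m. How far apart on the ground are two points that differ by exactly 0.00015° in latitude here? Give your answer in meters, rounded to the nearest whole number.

17 meters

Along a meridian 0.00015° is 0.00015 × 111699 = 16.7549 m.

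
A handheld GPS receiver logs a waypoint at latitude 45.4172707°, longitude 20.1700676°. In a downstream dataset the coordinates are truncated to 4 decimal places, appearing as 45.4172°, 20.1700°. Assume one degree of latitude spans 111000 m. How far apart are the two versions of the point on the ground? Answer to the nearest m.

9 m

The latitude changed by +0.0000707° and the longitude by +0.0000676°.
North–south shift: 0.0000707 × 111000 = 7.8477 m.
East–west at this latitude: 0.0000676° × 111000 × cos 45.4172° ≈ 0.0000676 × 77915.3 = 5.26707 m.
Hypotenuse of the two orthogonal shifts: √(7.8477² + 5.26707²) = 9.45137 m.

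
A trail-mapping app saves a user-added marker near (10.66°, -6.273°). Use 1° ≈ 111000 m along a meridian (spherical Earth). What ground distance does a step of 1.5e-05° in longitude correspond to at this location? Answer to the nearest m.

At 10.66° a degree of longitude is 111000 × cos 10.66° ≈ 109084 m, so 1.5e-05° corresponds to 1.63627 m.

2 m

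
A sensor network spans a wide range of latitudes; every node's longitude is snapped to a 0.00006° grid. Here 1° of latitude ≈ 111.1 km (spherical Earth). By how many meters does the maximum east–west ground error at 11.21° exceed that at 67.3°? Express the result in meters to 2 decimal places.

1.98 meters

With a 0.00006° grid the true value lies within half a step, ±0.00006°/2 = ±3e-05°, of the stored one.
Error at 11.21° = 3e-05° × 111100 × cos 11.21° ≈ 3.333 × 0.9809 = 3.2694 m.
Error at 67.3° = 3e-05° × 111100 × cos 67.3° ≈ 3.333 × 0.3859 = 1.2862 m.
Difference: 3.2694 − 1.2862 = 1.9832 m.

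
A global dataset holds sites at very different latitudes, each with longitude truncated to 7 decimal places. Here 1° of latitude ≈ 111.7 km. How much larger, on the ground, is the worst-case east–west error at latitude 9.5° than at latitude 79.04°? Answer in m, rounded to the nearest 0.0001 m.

0.0089 m

Truncating at 7 decimal places can drop up to a full unit in the last place, so the longitude may be off by as much as 1e-07°.
At 9.5°: 1e-07° × 111700 × cos 9.5° = 1e-07 × 111700 × 0.9863 ≈ 0.011017 m.
Error at 79.04° = 1e-07° × 111700 × cos 79.04° ≈ 0.01117 × 0.1901 = 0.0021237 m.
Difference: 0.011017 − 0.0021237 = 0.0088931 m.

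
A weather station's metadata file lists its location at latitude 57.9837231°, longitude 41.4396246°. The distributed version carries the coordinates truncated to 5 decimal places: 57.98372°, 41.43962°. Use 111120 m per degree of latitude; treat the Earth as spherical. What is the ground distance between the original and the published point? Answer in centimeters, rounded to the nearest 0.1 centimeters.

43.8 centimeters

Δlat = 57.9837231 − 57.98372 = +0.0000031°; Δlon = 41.4396246 − 41.43962 = +0.0000046°.
N–S: 0.0000031° × 111120 m/° = 0.344472 m.
E–W at 57.9837°: 0.0000046° × 111120 × cos 57.9837° = 0.0000046 × 111120 × 0.5302 ≈ 0.270992 m.
Distance: √(0.344472² + 0.270992²) ≈ 0.43829 m.
That is 0.43829 m = 43.829 cm.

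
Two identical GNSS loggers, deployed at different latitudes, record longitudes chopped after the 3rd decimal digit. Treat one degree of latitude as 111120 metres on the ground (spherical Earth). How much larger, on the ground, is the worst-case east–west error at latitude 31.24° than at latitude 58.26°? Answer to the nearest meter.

37 meters

Truncating at 3 decimal places can drop up to a full unit in the last place, so the longitude may be off by as much as 0.001°.
Error at 31.24° = 0.001° × 111120 × cos 31.24° ≈ 111.12 × 0.8550 = 95.008 m.
Error at 58.26° = 0.001° × 111120 × cos 58.26° ≈ 111.12 × 0.5261 = 58.456 m.
Difference: 95.008 − 58.456 = 36.551 m.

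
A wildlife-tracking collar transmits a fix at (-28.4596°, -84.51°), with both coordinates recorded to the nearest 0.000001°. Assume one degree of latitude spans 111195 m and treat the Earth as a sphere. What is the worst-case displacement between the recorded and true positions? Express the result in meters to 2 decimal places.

Rounding to 6 decimal places leaves each coordinate within ±5e-07° of the true value.
N–S: 5e-07° × 111195 m/° = 0.0555975 m.
E–W at 28.4596°: 5e-07° × 111195 × cos 28.4596° = 5e-07 × 111195 × 0.8792 ≈ 0.0488787 m.
The two errors are perpendicular, so the maximum displacement is √(0.0555975² + 0.0488787²) ≈ 0.0740285 m.

0.07 meters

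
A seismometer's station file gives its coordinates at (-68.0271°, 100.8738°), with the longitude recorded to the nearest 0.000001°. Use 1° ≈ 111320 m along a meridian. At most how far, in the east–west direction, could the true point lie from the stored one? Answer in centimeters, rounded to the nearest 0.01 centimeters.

2.08 centimeters

Rounding to 6 decimal places leaves the longitude within ±5e-07° of the true value.
At latitude 68.0271° a degree of longitude spans 111320 m × cos 68.0271° = 111320 × 0.3742 ≈ 41652.4 m.
So at most 5e-07° × 41652.4 ≈ 0.0208262 m east–west.
That is 0.0208262 m = 2.0826 cm.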